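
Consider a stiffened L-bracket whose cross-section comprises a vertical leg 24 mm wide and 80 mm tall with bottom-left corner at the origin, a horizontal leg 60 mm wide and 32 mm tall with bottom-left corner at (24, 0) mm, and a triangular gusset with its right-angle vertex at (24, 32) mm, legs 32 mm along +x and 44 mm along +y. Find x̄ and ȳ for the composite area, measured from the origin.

vertical leg: A = 24 × 80 = 1920.00, centroid at (12.00, 40.00).
horizontal leg: A = 60 × 32 = 1920.00, centroid at (54.00, 16.00).
gusset: A = ½·32·44 = 704.00, centroid at (34.67, 46.67).
ΣA = 4544.00 mm²
ΣAx̄ = (1920.00)(12.00) + (1920.00)(54.00) + (704.00)(34.67) = 151125.33 mm³
ΣAȳ = (1920.00)(40.00) + (1920.00)(16.00) + (704.00)(46.67) = 140373.33 mm³
x̄ = 151125.33 / 4544.00 = 33.26 mm
ȳ = 140373.33 / 4544.00 = 30.89 mm

x̄ = 33.26 mm, ȳ = 30.89 mm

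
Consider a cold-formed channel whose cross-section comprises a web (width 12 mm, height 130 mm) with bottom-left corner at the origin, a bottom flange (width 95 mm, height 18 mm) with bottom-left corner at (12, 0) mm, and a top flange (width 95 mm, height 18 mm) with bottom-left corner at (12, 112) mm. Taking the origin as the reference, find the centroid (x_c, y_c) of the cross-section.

x_c = 42.74 mm, y_c = 65.00 mm

web: A = 12 × 130 = 1560.00, centroid at (6.00, 65.00).
bottom flange: A = 95 × 18 = 1710.00, centroid at (59.50, 9.00).
top flange: A = 95 × 18 = 1710.00, centroid at (59.50, 121.00).
ΣA = 4980.00 mm²
ΣAx_c = (1560.00)(6.00) + (1710.00)(59.50) + (1710.00)(59.50) = 212850.00 mm³
ΣAy_c = (1560.00)(65.00) + (1710.00)(9.00) + (1710.00)(121.00) = 323700.00 mm³
x_c = 212850.00 / 4980.00 = 42.74 mm
y_c = 323700.00 / 4980.00 = 65.00 mm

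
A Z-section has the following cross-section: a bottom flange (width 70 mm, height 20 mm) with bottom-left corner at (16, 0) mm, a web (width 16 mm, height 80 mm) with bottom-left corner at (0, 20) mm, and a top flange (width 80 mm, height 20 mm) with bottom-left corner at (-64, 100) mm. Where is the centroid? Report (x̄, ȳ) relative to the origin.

x̄ = 10.10 mm, ȳ = 62.34 mm

bottom flange: A = 70 × 20 = 1400.00, centroid at (51.00, 10.00).
web: A = 16 × 80 = 1280.00, centroid at (8.00, 60.00).
top flange: A = 80 × 20 = 1600.00, centroid at (-24.00, 110.00).
ΣA = 4280.00 mm²
ΣAx̄ = (1400.00)(51.00) + (1280.00)(8.00) + (1600.00)(-24.00) = 43240.00 mm³
ΣAȳ = (1400.00)(10.00) + (1280.00)(60.00) + (1600.00)(110.00) = 266800.00 mm³
x̄ = 43240.00 / 4280.00 = 10.10 mm
ȳ = 266800.00 / 4280.00 = 62.34 mm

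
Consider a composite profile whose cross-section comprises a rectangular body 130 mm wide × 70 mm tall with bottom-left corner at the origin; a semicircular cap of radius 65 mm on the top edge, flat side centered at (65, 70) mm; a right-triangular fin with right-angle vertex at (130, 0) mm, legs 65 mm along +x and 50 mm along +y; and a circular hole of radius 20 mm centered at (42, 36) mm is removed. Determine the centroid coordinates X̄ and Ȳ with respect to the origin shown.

X̄ = 75.54 mm, Ȳ = 58.86 mm

Part | A | x̄ᵢ | ȳᵢ | A·x̄ᵢ | A·ȳᵢ
rectangular body | 9100.00 | 65.00 | 35.00 | 591500.00 | 318500.00
semicircular top | 6636.61 | 65.00 | 97.59 | 431379.94 | 647646.35
triangular fin | 1625.00 | 151.67 | 16.67 | 246458.33 | 27083.33
hole | -1256.64 | 42.00 | 36.00 | -52778.76 | -45238.93
Σ | 16104.98 |  |  | 1216559.52 | 947990.75
X̄ = 1216559.52 / 16104.98 = 75.54 mm
Ȳ = 947990.75 / 16104.98 = 58.86 mm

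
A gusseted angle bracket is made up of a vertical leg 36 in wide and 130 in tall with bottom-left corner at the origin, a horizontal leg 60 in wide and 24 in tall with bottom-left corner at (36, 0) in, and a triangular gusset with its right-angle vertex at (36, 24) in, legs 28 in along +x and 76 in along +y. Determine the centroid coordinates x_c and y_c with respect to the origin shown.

Part | A | x̄ᵢ | ȳᵢ | A·x̄ᵢ | A·ȳᵢ
vertical leg | 4680.00 | 18.00 | 65.00 | 84240.00 | 304200.00
horizontal leg | 1440.00 | 66.00 | 12.00 | 95040.00 | 17280.00
gusset | 1064.00 | 45.33 | 49.33 | 48234.67 | 52490.67
Σ | 7184.00 |  |  | 227514.67 | 373970.67
x_c = 227514.67 / 7184.00 = 31.67 in
y_c = 373970.67 / 7184.00 = 52.06 in

x_c = 31.67 in, y_c = 52.06 in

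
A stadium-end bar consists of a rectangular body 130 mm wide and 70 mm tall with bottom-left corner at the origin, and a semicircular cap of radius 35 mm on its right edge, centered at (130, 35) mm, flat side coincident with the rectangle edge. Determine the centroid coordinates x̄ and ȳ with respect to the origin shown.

x̄ = 78.94 mm, ȳ = 35.00 mm

rectangular body: A = 130 × 70 = 9100.00, centroid at (65.00, 35.00).
semicircular end: A = ½π·35² = 1924.23, centroid at (144.85, 35.00).
ΣA = 11024.23 mm²
ΣAx̄ = (9100.00)(65.00) + (1924.23)(144.85) = 870232.65 mm³
ΣAȳ = (9100.00)(35.00) + (1924.23)(35.00) = 385847.89 mm³
x̄ = 870232.65 / 11024.23 = 78.94 mm
ȳ = 385847.89 / 11024.23 = 35.00 mm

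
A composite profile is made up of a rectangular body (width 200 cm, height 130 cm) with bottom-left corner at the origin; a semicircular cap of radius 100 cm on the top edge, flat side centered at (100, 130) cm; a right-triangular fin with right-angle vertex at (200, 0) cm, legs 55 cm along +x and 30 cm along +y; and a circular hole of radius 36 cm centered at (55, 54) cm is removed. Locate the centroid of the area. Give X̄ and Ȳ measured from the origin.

X̄ = 107.30 cm, Ȳ = 108.86 cm

rectangular body: A = 200 × 130 = 26000.00, centroid at (100.00, 65.00).
semicircular top: A = ½π·100² = 15707.96, centroid at (100.00, 172.44).
triangular fin: A = ½·55·30 = 825.00, centroid at (218.33, 10.00).
hole: A = −π·36² = -4071.50, centroid at (55.00, 54.00).
ΣA = 38461.46 cm², ΣAX̄ = 4126988.60 cm³, ΣAȲ = 4187090.67 cm³.
X̄ = 4126988.60/38461.46 = 107.30 cm; Ȳ = 4187090.67/38461.46 = 108.86 cm.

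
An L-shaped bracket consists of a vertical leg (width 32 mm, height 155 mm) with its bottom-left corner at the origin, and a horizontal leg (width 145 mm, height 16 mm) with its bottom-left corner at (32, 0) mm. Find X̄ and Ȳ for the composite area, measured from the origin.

X̄ = 44.20 mm, Ȳ = 55.35 mm

vertical leg: A = 32 × 155 = 4960.00, centroid at (16.00, 77.50).
horizontal leg: A = 145 × 16 = 2320.00, centroid at (104.50, 8.00).
ΣA = 7280.00 mm²
ΣAX̄ = (4960.00)(16.00) + (2320.00)(104.50) = 321800.00 mm³
ΣAȲ = (4960.00)(77.50) + (2320.00)(8.00) = 402960.00 mm³
X̄ = 321800.00 / 7280.00 = 44.20 mm
Ȳ = 402960.00 / 7280.00 = 55.35 mm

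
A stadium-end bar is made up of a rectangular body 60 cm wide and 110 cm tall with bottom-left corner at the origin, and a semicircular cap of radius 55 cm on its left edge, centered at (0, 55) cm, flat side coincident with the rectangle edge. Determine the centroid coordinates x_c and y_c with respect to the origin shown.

rectangular body: A = 60 × 110 = 6600.00, centroid at (30.00, 55.00).
semicircular end: A = ½π·55² = 4751.66, centroid at (-23.34, 55.00).
ΣA = 11351.66 cm², ΣAx_c = 87083.33 cm³, ΣAy_c = 624341.24 cm³.
x_c = 87083.33/11351.66 = 7.67 cm; y_c = 624341.24/11351.66 = 55.00 cm.

x_c = 7.67 cm, y_c = 55.00 cm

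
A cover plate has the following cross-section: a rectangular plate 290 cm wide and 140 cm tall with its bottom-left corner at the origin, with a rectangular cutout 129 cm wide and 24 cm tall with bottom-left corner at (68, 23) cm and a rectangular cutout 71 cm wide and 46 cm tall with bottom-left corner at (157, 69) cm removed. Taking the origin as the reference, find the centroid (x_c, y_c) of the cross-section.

Part | A | x̄ᵢ | ȳᵢ | A·x̄ᵢ | A·ȳᵢ
plate | 40600.00 | 145.00 | 70.00 | 5887000.00 | 2842000.00
hole 1 | -3096.00 | 132.50 | 35.00 | -410220.00 | -108360.00
hole 2 | -3266.00 | 192.50 | 92.00 | -628705.00 | -300472.00
Σ | 34238.00 |  |  | 4848075.00 | 2433168.00
x_c = 4848075.00 / 34238.00 = 141.60 cm
y_c = 2433168.00 / 34238.00 = 71.07 cm

x_c = 141.60 cm, y_c = 71.07 cm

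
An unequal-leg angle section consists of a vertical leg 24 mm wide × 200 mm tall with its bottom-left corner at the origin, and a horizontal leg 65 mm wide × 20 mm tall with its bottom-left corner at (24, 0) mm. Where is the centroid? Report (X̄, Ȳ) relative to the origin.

vertical leg: A = 24 × 200 = 4800.00, centroid at (12.00, 100.00).
horizontal leg: A = 65 × 20 = 1300.00, centroid at (56.50, 10.00).
ΣA = 6100.00 mm², ΣAX̄ = 131050.00 mm³, ΣAȲ = 493000.00 mm³.
X̄ = 131050.00/6100.00 = 21.48 mm; Ȳ = 493000.00/6100.00 = 80.82 mm.

X̄ = 21.48 mm, Ȳ = 80.82 mm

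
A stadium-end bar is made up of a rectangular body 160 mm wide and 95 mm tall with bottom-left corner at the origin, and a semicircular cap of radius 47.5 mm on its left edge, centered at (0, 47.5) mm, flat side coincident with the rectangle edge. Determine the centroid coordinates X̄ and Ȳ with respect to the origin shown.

rectangular body: A = 160 × 95 = 15200.00, centroid at (80.00, 47.50).
semicircular end: A = ½π·47.5² = 3544.11, centroid at (-20.16, 47.50).
ΣA = 18744.11 mm²
ΣAX̄ = (15200.00)(80.00) + (3544.11)(-20.16) = 1144552.08 mm³
ΣAȲ = (15200.00)(47.50) + (3544.11)(47.50) = 890345.19 mm³
X̄ = 1144552.08 / 18744.11 = 61.06 mm
Ȳ = 890345.19 / 18744.11 = 47.50 mm

X̄ = 61.06 mm, Ȳ = 47.50 mm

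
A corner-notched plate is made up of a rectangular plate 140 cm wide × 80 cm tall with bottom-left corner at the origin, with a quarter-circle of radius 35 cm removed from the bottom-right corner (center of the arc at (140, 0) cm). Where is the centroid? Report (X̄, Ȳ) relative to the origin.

Part | A | x̄ᵢ | ȳᵢ | A·x̄ᵢ | A·ȳᵢ
plate | 11200.00 | 70.00 | 40.00 | 784000.00 | 448000.00
removed quarter-circle | -962.11 | 125.15 | 14.85 | -120404.12 | -14291.67
Σ | 10237.89 |  |  | 663595.88 | 433708.33
X̄ = 663595.88 / 10237.89 = 64.82 cm
Ȳ = 433708.33 / 10237.89 = 42.36 cm

X̄ = 64.82 cm, Ȳ = 42.36 cm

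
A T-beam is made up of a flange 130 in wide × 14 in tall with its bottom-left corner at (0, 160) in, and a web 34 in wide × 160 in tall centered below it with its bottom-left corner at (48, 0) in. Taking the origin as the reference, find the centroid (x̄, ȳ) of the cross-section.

web: A = 34 × 160 = 5440.00, centroid at (65.00, 80.00).
flange: A = 130 × 14 = 1820.00, centroid at (65.00, 167.00).
ΣA = 7260.00 in²
ΣAx̄ = (5440.00)(65.00) + (1820.00)(65.00) = 471900.00 in³
ΣAȳ = (5440.00)(80.00) + (1820.00)(167.00) = 739140.00 in³
x̄ = 471900.00 / 7260.00 = 65.00 in
ȳ = 739140.00 / 7260.00 = 101.81 in

x̄ = 65.00 in, ȳ = 101.81 in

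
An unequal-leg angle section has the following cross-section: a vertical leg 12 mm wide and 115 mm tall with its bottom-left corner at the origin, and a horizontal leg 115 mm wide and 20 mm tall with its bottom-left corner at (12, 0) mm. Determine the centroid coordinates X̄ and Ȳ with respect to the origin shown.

vertical leg: A = 12 × 115 = 1380.00, centroid at (6.00, 57.50).
horizontal leg: A = 115 × 20 = 2300.00, centroid at (69.50, 10.00).
ΣA = 3680.00 mm²
ΣAX̄ = (1380.00)(6.00) + (2300.00)(69.50) = 168130.00 mm³
ΣAȲ = (1380.00)(57.50) + (2300.00)(10.00) = 102350.00 mm³
X̄ = 168130.00 / 3680.00 = 45.69 mm
Ȳ = 102350.00 / 3680.00 = 27.81 mm

X̄ = 45.69 mm, Ȳ = 27.81 mm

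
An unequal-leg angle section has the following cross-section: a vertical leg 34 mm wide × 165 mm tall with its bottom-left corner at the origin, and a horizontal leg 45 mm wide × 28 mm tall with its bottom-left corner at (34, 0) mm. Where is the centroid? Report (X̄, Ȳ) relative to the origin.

X̄ = 24.24 mm, Ȳ = 69.94 mm

Part | A | x̄ᵢ | ȳᵢ | A·x̄ᵢ | A·ȳᵢ
vertical leg | 5610.00 | 17.00 | 82.50 | 95370.00 | 462825.00
horizontal leg | 1260.00 | 56.50 | 14.00 | 71190.00 | 17640.00
Σ | 6870.00 |  |  | 166560.00 | 480465.00
X̄ = 166560.00 / 6870.00 = 24.24 mm
Ȳ = 480465.00 / 6870.00 = 69.94 mm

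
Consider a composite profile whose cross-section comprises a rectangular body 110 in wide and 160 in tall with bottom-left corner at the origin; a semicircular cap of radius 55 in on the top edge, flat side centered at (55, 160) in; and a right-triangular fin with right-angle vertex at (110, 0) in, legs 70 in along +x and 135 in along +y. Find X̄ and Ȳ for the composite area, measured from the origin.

X̄ = 68.67 in, Ȳ = 92.03 in

rectangular body: A = 110 × 160 = 17600.00, centroid at (55.00, 80.00).
semicircular top: A = ½π·55² = 4751.66, centroid at (55.00, 183.34).
triangular fin: A = ½·70·135 = 4725.00, centroid at (133.33, 45.00).
ΣA = 27076.66 in², ΣAX̄ = 1859341.24 in³, ΣAȲ = 2491807.09 in³.
X̄ = 1859341.24/27076.66 = 68.67 in; Ȳ = 2491807.09/27076.66 = 92.03 in.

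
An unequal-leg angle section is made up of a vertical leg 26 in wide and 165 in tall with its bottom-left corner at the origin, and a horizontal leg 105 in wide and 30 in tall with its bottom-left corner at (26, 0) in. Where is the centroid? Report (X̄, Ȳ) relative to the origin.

X̄ = 40.73 in, Ȳ = 53.92 in

Part | A | x̄ᵢ | ȳᵢ | A·x̄ᵢ | A·ȳᵢ
vertical leg | 4290.00 | 13.00 | 82.50 | 55770.00 | 353925.00
horizontal leg | 3150.00 | 78.50 | 15.00 | 247275.00 | 47250.00
Σ | 7440.00 |  |  | 303045.00 | 401175.00
X̄ = 303045.00 / 7440.00 = 40.73 in
Ȳ = 401175.00 / 7440.00 = 53.92 in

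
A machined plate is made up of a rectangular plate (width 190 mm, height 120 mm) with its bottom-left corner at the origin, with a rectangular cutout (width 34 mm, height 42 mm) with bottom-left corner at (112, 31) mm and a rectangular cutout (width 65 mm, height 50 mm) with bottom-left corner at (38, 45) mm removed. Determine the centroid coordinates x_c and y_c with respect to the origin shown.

Part | A | x̄ᵢ | ȳᵢ | A·x̄ᵢ | A·ȳᵢ
plate | 22800.00 | 95.00 | 60.00 | 2166000.00 | 1368000.00
hole 1 | -1428.00 | 129.00 | 52.00 | -184212.00 | -74256.00
hole 2 | -3250.00 | 70.50 | 70.00 | -229125.00 | -227500.00
Σ | 18122.00 |  |  | 1752663.00 | 1066244.00
x_c = 1752663.00 / 18122.00 = 96.71 mm
y_c = 1066244.00 / 18122.00 = 58.84 mm

x_c = 96.71 mm, y_c = 58.84 mm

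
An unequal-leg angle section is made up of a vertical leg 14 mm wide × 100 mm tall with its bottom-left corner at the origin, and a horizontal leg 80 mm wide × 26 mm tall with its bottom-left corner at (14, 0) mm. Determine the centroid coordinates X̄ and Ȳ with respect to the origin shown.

vertical leg: A = 14 × 100 = 1400.00, centroid at (7.00, 50.00).
horizontal leg: A = 80 × 26 = 2080.00, centroid at (54.00, 13.00).
ΣA = 3480.00 mm², ΣAX̄ = 122120.00 mm³, ΣAȲ = 97040.00 mm³.
X̄ = 122120.00/3480.00 = 35.09 mm; Ȳ = 97040.00/3480.00 = 27.89 mm.

X̄ = 35.09 mm, Ȳ = 27.89 mm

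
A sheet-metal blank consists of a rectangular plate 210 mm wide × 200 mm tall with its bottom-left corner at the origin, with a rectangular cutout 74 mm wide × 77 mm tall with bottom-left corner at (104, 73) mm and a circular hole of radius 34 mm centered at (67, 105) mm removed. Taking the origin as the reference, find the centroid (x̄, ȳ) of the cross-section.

x̄ = 102.95 mm, ȳ = 97.44 mm

plate: A = 210 × 200 = 42000.00, centroid at (105.00, 100.00).
hole 1: A = −(74 × 77) = -5698.00, centroid at (141.00, 111.50).
hole 2: A = −π·34² = -3631.68, centroid at (67.00, 105.00).
ΣA = 32670.32 mm², ΣAx̄ = 3363259.37 mm³, ΣAȳ = 3183346.48 mm³.
x̄ = 3363259.37/32670.32 = 102.95 mm; ȳ = 3183346.48/32670.32 = 97.44 mm.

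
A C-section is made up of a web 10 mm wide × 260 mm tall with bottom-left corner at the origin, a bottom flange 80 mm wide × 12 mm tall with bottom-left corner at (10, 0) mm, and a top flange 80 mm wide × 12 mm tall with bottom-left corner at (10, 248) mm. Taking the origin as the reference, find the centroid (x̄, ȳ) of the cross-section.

web: A = 10 × 260 = 2600.00, centroid at (5.00, 130.00).
bottom flange: A = 80 × 12 = 960.00, centroid at (50.00, 6.00).
top flange: A = 80 × 12 = 960.00, centroid at (50.00, 254.00).
ΣA = 4520.00 mm²
ΣAx̄ = (2600.00)(5.00) + (960.00)(50.00) + (960.00)(50.00) = 109000.00 mm³
ΣAȳ = (2600.00)(130.00) + (960.00)(6.00) + (960.00)(254.00) = 587600.00 mm³
x̄ = 109000.00 / 4520.00 = 24.12 mm
ȳ = 587600.00 / 4520.00 = 130.00 mm

x̄ = 24.12 mm, ȳ = 130.00 mm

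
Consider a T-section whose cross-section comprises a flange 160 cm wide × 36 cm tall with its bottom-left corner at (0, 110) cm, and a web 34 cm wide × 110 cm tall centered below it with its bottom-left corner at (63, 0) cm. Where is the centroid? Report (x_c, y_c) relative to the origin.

x_c = 80.00 cm, y_c = 99.26 cm

Part | A | x̄ᵢ | ȳᵢ | A·x̄ᵢ | A·ȳᵢ
web | 3740.00 | 80.00 | 55.00 | 299200.00 | 205700.00
flange | 5760.00 | 80.00 | 128.00 | 460800.00 | 737280.00
Σ | 9500.00 |  |  | 760000.00 | 942980.00
x_c = 760000.00 / 9500.00 = 80.00 cm
y_c = 942980.00 / 9500.00 = 99.26 cm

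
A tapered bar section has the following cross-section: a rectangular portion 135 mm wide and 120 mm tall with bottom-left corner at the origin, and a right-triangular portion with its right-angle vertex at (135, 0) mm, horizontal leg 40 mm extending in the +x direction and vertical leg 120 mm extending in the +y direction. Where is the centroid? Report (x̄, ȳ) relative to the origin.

x̄ = 77.93 mm, ȳ = 57.42 mm

Part | A | x̄ᵢ | ȳᵢ | A·x̄ᵢ | A·ȳᵢ
rectangular portion | 16200.00 | 67.50 | 60.00 | 1093500.00 | 972000.00
triangular portion | 2400.00 | 148.33 | 40.00 | 356000.00 | 96000.00
Σ | 18600.00 |  |  | 1449500.00 | 1068000.00
x̄ = 1449500.00 / 18600.00 = 77.93 mm
ȳ = 1068000.00 / 18600.00 = 57.42 mm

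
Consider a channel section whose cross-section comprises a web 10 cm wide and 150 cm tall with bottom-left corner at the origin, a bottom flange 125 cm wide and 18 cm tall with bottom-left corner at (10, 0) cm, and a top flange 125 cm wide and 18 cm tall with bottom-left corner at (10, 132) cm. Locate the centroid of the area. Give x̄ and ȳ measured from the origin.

Part | A | x̄ᵢ | ȳᵢ | A·x̄ᵢ | A·ȳᵢ
web | 1500.00 | 5.00 | 75.00 | 7500.00 | 112500.00
bottom flange | 2250.00 | 72.50 | 9.00 | 163125.00 | 20250.00
top flange | 2250.00 | 72.50 | 141.00 | 163125.00 | 317250.00
Σ | 6000.00 |  |  | 333750.00 | 450000.00
x̄ = 333750.00 / 6000.00 = 55.62 cm
ȳ = 450000.00 / 6000.00 = 75.00 cm

x̄ = 55.62 cm, ȳ = 75.00 cm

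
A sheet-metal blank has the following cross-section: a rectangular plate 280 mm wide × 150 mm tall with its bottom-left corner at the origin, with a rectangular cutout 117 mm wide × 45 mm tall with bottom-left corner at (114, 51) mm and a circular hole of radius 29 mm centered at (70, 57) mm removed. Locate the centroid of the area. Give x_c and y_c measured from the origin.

x_c = 140.41 mm, y_c = 76.63 mm

plate: A = 280 × 150 = 42000.00, centroid at (140.00, 75.00).
hole 1: A = −(117 × 45) = -5265.00, centroid at (172.50, 73.50).
hole 2: A = −π·29² = -2642.08, centroid at (70.00, 57.00).
ΣA = 34092.92 mm²
ΣAx_c = (42000.00)(140.00) + (-5265.00)(172.50) + (-2642.08)(70.00) = 4786841.94 mm³
ΣAy_c = (42000.00)(75.00) + (-5265.00)(73.50) + (-2642.08)(57.00) = 2612423.97 mm³
x_c = 4786841.94 / 34092.92 = 140.41 mm
y_c = 2612423.97 / 34092.92 = 76.63 mm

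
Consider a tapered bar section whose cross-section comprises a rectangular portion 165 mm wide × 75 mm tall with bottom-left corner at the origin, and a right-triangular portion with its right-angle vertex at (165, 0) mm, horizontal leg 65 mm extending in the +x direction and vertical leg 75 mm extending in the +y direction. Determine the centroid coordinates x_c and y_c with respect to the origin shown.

Part | A | x̄ᵢ | ȳᵢ | A·x̄ᵢ | A·ȳᵢ
rectangular portion | 12375.00 | 82.50 | 37.50 | 1020937.50 | 464062.50
triangular portion | 2437.50 | 186.67 | 25.00 | 455000.00 | 60937.50
Σ | 14812.50 |  |  | 1475937.50 | 525000.00
x_c = 1475937.50 / 14812.50 = 99.64 mm
y_c = 525000.00 / 14812.50 = 35.44 mm

x_c = 99.64 mm, y_c = 35.44 mm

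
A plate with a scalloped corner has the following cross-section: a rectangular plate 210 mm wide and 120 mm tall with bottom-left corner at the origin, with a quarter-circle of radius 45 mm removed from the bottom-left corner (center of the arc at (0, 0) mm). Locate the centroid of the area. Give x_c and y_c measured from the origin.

x_c = 110.79 mm, y_c = 62.76 mm

plate: A = 210 × 120 = 25200.00, centroid at (105.00, 60.00).
removed quarter-circle: A = −¼π·45² = -1590.43, centroid at (19.10, 19.10).
ΣA = 23609.57 mm², ΣAx_c = 2615625.00 mm³, ΣAy_c = 1481625.00 mm³.
x_c = 2615625.00/23609.57 = 110.79 mm; y_c = 1481625.00/23609.57 = 62.76 mm.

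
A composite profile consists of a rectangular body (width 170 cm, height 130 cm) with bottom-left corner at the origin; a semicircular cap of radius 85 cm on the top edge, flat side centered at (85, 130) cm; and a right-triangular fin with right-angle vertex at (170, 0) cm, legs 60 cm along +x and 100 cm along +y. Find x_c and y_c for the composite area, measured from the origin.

x_c = 93.64 cm, y_c = 93.87 cm

rectangular body: A = 170 × 130 = 22100.00, centroid at (85.00, 65.00).
semicircular top: A = ½π·85² = 11349.00, centroid at (85.00, 166.08).
triangular fin: A = ½·60·100 = 3000.00, centroid at (190.00, 33.33).
ΣA = 36449.00 cm², ΣAx_c = 3413165.29 cm³, ΣAy_c = 3421287.12 cm³.
x_c = 3413165.29/36449.00 = 93.64 cm; y_c = 3421287.12/36449.00 = 93.87 cm.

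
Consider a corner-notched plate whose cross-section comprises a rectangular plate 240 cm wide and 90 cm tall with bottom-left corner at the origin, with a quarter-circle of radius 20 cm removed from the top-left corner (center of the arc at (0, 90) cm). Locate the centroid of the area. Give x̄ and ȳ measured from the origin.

Part | A | x̄ᵢ | ȳᵢ | A·x̄ᵢ | A·ȳᵢ
plate | 21600.00 | 120.00 | 45.00 | 2592000.00 | 972000.00
removed quarter-circle | -314.16 | 8.49 | 81.51 | -2666.67 | -25607.67
Σ | 21285.84 |  |  | 2589333.33 | 946392.33
x̄ = 2589333.33 / 21285.84 = 121.65 cm
ȳ = 946392.33 / 21285.84 = 44.46 cm

x̄ = 121.65 cm, ȳ = 44.46 cm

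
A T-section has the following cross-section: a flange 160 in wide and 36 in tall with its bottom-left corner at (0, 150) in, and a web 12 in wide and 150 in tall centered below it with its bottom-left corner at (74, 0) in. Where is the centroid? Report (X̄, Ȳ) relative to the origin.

web: A = 12 × 150 = 1800.00, centroid at (80.00, 75.00).
flange: A = 160 × 36 = 5760.00, centroid at (80.00, 168.00).
ΣA = 7560.00 in², ΣAX̄ = 604800.00 in³, ΣAȲ = 1102680.00 in³.
X̄ = 604800.00/7560.00 = 80.00 in; Ȳ = 1102680.00/7560.00 = 145.86 in.

X̄ = 80.00 in, Ȳ = 145.86 in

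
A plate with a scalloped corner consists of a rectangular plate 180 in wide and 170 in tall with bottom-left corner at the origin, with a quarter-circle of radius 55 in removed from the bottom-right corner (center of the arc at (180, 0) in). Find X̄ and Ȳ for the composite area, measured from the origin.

X̄ = 84.39 in, Ȳ = 90.19 in

Part | A | x̄ᵢ | ȳᵢ | A·x̄ᵢ | A·ȳᵢ
plate | 30600.00 | 90.00 | 85.00 | 2754000.00 | 2601000.00
removed quarter-circle | -2375.83 | 156.66 | 23.34 | -372190.97 | -55458.33
Σ | 28224.17 |  |  | 2381809.03 | 2545541.67
X̄ = 2381809.03 / 28224.17 = 84.39 in
Ȳ = 2545541.67 / 28224.17 = 90.19 in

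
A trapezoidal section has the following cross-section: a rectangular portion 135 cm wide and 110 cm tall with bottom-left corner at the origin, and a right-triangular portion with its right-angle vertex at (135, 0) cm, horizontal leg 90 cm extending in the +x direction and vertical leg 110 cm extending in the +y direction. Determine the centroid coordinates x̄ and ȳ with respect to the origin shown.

Part | A | x̄ᵢ | ȳᵢ | A·x̄ᵢ | A·ȳᵢ
rectangular portion | 14850.00 | 67.50 | 55.00 | 1002375.00 | 816750.00
triangular portion | 4950.00 | 165.00 | 36.67 | 816750.00 | 181500.00
Σ | 19800.00 |  |  | 1819125.00 | 998250.00
x̄ = 1819125.00 / 19800.00 = 91.88 cm
ȳ = 998250.00 / 19800.00 = 50.42 cm

x̄ = 91.88 cm, ȳ = 50.42 cm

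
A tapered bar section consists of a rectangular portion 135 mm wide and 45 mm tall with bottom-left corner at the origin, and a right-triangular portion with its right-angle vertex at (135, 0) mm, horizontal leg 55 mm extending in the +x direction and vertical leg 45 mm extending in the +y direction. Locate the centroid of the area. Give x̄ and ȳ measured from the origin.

x̄ = 82.03 mm, ȳ = 21.23 mm

rectangular portion: A = 135 × 45 = 6075.00, centroid at (67.50, 22.50).
triangular portion: A = ½·55·45 = 1237.50, centroid at (153.33, 15.00).
ΣA = 7312.50 mm², ΣAx̄ = 599812.50 mm³, ΣAȳ = 155250.00 mm³.
x̄ = 599812.50/7312.50 = 82.03 mm; ȳ = 155250.00/7312.50 = 21.23 mm.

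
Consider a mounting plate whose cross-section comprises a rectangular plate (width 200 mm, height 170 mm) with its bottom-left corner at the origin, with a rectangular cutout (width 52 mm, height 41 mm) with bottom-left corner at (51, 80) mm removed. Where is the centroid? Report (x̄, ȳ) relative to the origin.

plate: A = 200 × 170 = 34000.00, centroid at (100.00, 85.00).
hole: A = −(52 × 41) = -2132.00, centroid at (77.00, 100.50).
ΣA = 31868.00 mm², ΣAx̄ = 3235836.00 mm³, ΣAȳ = 2675734.00 mm³.
x̄ = 3235836.00/31868.00 = 101.54 mm; ȳ = 2675734.00/31868.00 = 83.96 mm.

x̄ = 101.54 mm, ȳ = 83.96 mm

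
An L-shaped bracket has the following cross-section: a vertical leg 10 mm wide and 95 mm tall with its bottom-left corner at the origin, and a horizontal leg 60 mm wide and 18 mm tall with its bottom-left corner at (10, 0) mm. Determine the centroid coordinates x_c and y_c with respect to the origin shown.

vertical leg: A = 10 × 95 = 950.00, centroid at (5.00, 47.50).
horizontal leg: A = 60 × 18 = 1080.00, centroid at (40.00, 9.00).
ΣA = 2030.00 mm², ΣAx_c = 47950.00 mm³, ΣAy_c = 54845.00 mm³.
x_c = 47950.00/2030.00 = 23.62 mm; y_c = 54845.00/2030.00 = 27.02 mm.

x_c = 23.62 mm, y_c = 27.02 mm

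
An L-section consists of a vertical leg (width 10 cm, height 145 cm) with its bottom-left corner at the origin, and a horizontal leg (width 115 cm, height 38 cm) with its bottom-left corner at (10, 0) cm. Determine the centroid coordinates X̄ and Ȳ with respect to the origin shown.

vertical leg: A = 10 × 145 = 1450.00, centroid at (5.00, 72.50).
horizontal leg: A = 115 × 38 = 4370.00, centroid at (67.50, 19.00).
ΣA = 5820.00 cm², ΣAX̄ = 302225.00 cm³, ΣAȲ = 188155.00 cm³.
X̄ = 302225.00/5820.00 = 51.93 cm; Ȳ = 188155.00/5820.00 = 32.33 cm.

X̄ = 51.93 cm, Ȳ = 32.33 cm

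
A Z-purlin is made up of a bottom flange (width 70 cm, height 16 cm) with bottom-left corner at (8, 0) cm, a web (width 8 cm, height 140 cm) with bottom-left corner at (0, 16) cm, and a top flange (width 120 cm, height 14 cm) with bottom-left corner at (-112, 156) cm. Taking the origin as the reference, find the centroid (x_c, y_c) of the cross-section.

bottom flange: A = 70 × 16 = 1120.00, centroid at (43.00, 8.00).
web: A = 8 × 140 = 1120.00, centroid at (4.00, 86.00).
top flange: A = 120 × 14 = 1680.00, centroid at (-52.00, 163.00).
ΣA = 3920.00 cm²
ΣAx_c = (1120.00)(43.00) + (1120.00)(4.00) + (1680.00)(-52.00) = -34720.00 cm³
ΣAy_c = (1120.00)(8.00) + (1120.00)(86.00) + (1680.00)(163.00) = 379120.00 cm³
x_c = -34720.00 / 3920.00 = -8.86 cm
y_c = 379120.00 / 3920.00 = 96.71 cm

x_c = -8.86 cm, y_c = 96.71 cm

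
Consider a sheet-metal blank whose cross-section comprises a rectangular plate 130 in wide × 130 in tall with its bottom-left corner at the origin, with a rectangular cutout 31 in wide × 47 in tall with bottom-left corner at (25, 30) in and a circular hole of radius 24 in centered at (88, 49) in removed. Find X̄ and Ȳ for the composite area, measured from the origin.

plate: A = 130 × 130 = 16900.00, centroid at (65.00, 65.00).
hole 1: A = −(31 × 47) = -1457.00, centroid at (40.50, 53.50).
hole 2: A = −π·24² = -1809.56, centroid at (88.00, 49.00).
ΣA = 13633.44 in², ΣAX̄ = 880250.45 in³, ΣAȲ = 931882.19 in³.
X̄ = 880250.45/13633.44 = 64.57 in; Ȳ = 931882.19/13633.44 = 68.35 in.

X̄ = 64.57 in, Ȳ = 68.35 in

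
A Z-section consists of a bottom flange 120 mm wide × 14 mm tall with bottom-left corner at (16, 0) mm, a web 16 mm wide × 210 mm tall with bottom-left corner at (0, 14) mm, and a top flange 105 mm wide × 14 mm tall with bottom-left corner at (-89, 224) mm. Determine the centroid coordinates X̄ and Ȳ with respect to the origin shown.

bottom flange: A = 120 × 14 = 1680.00, centroid at (76.00, 7.00).
web: A = 16 × 210 = 3360.00, centroid at (8.00, 119.00).
top flange: A = 105 × 14 = 1470.00, centroid at (-36.50, 231.00).
ΣA = 6510.00 mm²
ΣAX̄ = (1680.00)(76.00) + (3360.00)(8.00) + (1470.00)(-36.50) = 100905.00 mm³
ΣAȲ = (1680.00)(7.00) + (3360.00)(119.00) + (1470.00)(231.00) = 751170.00 mm³
X̄ = 100905.00 / 6510.00 = 15.50 mm
Ȳ = 751170.00 / 6510.00 = 115.39 mm

X̄ = 15.50 mm, Ȳ = 115.39 mm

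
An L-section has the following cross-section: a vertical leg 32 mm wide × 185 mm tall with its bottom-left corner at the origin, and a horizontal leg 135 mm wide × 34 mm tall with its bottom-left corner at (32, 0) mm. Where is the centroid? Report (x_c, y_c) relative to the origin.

x_c = 52.47 mm, y_c = 59.53 mm

vertical leg: A = 32 × 185 = 5920.00, centroid at (16.00, 92.50).
horizontal leg: A = 135 × 34 = 4590.00, centroid at (99.50, 17.00).
ΣA = 10510.00 mm², ΣAx_c = 551425.00 mm³, ΣAy_c = 625630.00 mm³.
x_c = 551425.00/10510.00 = 52.47 mm; y_c = 625630.00/10510.00 = 59.53 mm.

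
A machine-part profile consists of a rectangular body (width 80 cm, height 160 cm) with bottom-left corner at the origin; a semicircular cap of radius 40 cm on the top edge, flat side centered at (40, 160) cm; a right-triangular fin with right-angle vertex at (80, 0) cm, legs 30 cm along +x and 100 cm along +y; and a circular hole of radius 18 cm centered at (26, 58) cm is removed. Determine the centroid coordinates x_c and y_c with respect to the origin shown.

x_c = 45.65 cm, y_c = 92.42 cm

Part | A | x̄ᵢ | ȳᵢ | A·x̄ᵢ | A·ȳᵢ
rectangular body | 12800.00 | 40.00 | 80.00 | 512000.00 | 1024000.00
semicircular top | 2513.27 | 40.00 | 176.98 | 100530.96 | 444790.53
triangular fin | 1500.00 | 90.00 | 33.33 | 135000.00 | 50000.00
hole | -1017.88 | 26.00 | 58.00 | -26464.78 | -59036.81
Σ | 15795.40 |  |  | 721066.19 | 1459753.72
x_c = 721066.19 / 15795.40 = 45.65 cm
y_c = 1459753.72 / 15795.40 = 92.42 cm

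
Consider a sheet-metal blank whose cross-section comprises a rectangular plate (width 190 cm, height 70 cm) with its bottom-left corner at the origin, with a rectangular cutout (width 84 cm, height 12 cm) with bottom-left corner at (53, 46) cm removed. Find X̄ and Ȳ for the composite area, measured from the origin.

plate: A = 190 × 70 = 13300.00, centroid at (95.00, 35.00).
hole: A = −(84 × 12) = -1008.00, centroid at (95.00, 52.00).
ΣA = 12292.00 cm², ΣAX̄ = 1167740.00 cm³, ΣAȲ = 413084.00 cm³.
X̄ = 1167740.00/12292.00 = 95.00 cm; Ȳ = 413084.00/12292.00 = 33.61 cm.

X̄ = 95.00 cm, Ȳ = 33.61 cm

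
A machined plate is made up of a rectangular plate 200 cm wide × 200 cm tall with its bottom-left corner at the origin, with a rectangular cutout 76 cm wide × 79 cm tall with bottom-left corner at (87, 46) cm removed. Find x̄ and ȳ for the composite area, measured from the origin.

plate: A = 200 × 200 = 40000.00, centroid at (100.00, 100.00).
hole: A = −(76 × 79) = -6004.00, centroid at (125.00, 85.50).
ΣA = 33996.00 cm², ΣAx̄ = 3249500.00 cm³, ΣAȳ = 3486658.00 cm³.
x̄ = 3249500.00/33996.00 = 95.58 cm; ȳ = 3486658.00/33996.00 = 102.56 cm.

x̄ = 95.58 cm, ȳ = 102.56 cm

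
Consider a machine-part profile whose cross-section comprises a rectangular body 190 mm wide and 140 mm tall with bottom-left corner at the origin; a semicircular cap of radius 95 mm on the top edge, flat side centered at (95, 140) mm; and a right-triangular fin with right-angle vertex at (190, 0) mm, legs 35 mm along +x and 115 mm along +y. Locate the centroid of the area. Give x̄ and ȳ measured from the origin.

rectangular body: A = 190 × 140 = 26600.00, centroid at (95.00, 70.00).
semicircular top: A = ½π·95² = 14176.44, centroid at (95.00, 180.32).
triangular fin: A = ½·35·115 = 2012.50, centroid at (201.67, 38.33).
ΣA = 42788.94 mm²
ΣAx̄ = (26600.00)(95.00) + (14176.44)(95.00) + (2012.50)(201.67) = 4279615.67 mm³
ΣAȳ = (26600.00)(70.00) + (14176.44)(180.32) + (2012.50)(38.33) = 4495430.33 mm³
x̄ = 4279615.67 / 42788.94 = 100.02 mm
ȳ = 4495430.33 / 42788.94 = 105.06 mm

x̄ = 100.02 mm, ȳ = 105.06 mm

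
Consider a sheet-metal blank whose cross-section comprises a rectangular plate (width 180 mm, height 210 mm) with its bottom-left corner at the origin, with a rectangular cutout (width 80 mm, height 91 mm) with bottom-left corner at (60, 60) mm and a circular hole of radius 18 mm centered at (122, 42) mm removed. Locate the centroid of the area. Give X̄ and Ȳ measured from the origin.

X̄ = 86.43 mm, Ȳ = 107.05 mm

plate: A = 180 × 210 = 37800.00, centroid at (90.00, 105.00).
hole 1: A = −(80 × 91) = -7280.00, centroid at (100.00, 105.50).
hole 2: A = −π·18² = -1017.88, centroid at (122.00, 42.00).
ΣA = 29502.12 mm²
ΣAX̄ = (37800.00)(90.00) + (-7280.00)(100.00) + (-1017.88)(122.00) = 2549819.13 mm³
ΣAȲ = (37800.00)(105.00) + (-7280.00)(105.50) + (-1017.88)(42.00) = 3158209.21 mm³
X̄ = 2549819.13 / 29502.12 = 86.43 mm
Ȳ = 3158209.21 / 29502.12 = 107.05 mm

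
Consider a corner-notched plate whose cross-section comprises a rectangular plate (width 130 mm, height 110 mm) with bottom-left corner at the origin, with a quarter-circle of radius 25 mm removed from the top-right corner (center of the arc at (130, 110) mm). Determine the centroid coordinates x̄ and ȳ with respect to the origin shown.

x̄ = 63.07 mm, ȳ = 53.42 mm

plate: A = 130 × 110 = 14300.00, centroid at (65.00, 55.00).
removed quarter-circle: A = −¼π·25² = -490.87, centroid at (119.39, 99.39).
ΣA = 13809.13 mm²
ΣAx̄ = (14300.00)(65.00) + (-490.87)(119.39) = 870894.73 mm³
ΣAȳ = (14300.00)(55.00) + (-490.87)(99.39) = 737712.21 mm³
x̄ = 870894.73 / 13809.13 = 63.07 mm
ȳ = 737712.21 / 13809.13 = 53.42 mm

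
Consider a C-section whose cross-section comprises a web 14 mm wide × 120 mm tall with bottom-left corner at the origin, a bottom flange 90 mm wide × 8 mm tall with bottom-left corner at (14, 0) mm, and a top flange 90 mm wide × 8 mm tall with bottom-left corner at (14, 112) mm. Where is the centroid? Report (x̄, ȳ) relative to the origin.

web: A = 14 × 120 = 1680.00, centroid at (7.00, 60.00).
bottom flange: A = 90 × 8 = 720.00, centroid at (59.00, 4.00).
top flange: A = 90 × 8 = 720.00, centroid at (59.00, 116.00).
ΣA = 3120.00 mm², ΣAx̄ = 96720.00 mm³, ΣAȳ = 187200.00 mm³.
x̄ = 96720.00/3120.00 = 31.00 mm; ȳ = 187200.00/3120.00 = 60.00 mm.

x̄ = 31.00 mm, ȳ = 60.00 mm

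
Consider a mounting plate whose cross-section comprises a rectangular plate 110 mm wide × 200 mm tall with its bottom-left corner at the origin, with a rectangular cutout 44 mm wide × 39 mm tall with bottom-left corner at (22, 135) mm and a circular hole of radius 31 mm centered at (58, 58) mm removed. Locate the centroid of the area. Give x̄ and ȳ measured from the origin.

plate: A = 110 × 200 = 22000.00, centroid at (55.00, 100.00).
hole 1: A = −(44 × 39) = -1716.00, centroid at (44.00, 154.50).
hole 2: A = −π·31² = -3019.07, centroid at (58.00, 58.00).
ΣA = 17264.93 mm²
ΣAx̄ = (22000.00)(55.00) + (-1716.00)(44.00) + (-3019.07)(58.00) = 959389.91 mm³
ΣAȳ = (22000.00)(100.00) + (-1716.00)(154.50) + (-3019.07)(58.00) = 1759771.91 mm³
x̄ = 959389.91 / 17264.93 = 55.57 mm
ȳ = 1759771.91 / 17264.93 = 101.93 mm

x̄ = 55.57 mm, ȳ = 101.93 mm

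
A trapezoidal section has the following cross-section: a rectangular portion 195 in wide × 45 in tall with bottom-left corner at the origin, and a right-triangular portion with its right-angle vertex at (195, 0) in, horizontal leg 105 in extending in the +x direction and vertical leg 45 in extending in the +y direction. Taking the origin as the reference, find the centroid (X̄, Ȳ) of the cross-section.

rectangular portion: A = 195 × 45 = 8775.00, centroid at (97.50, 22.50).
triangular portion: A = ½·105·45 = 2362.50, centroid at (230.00, 15.00).
ΣA = 11137.50 in²
ΣAX̄ = (8775.00)(97.50) + (2362.50)(230.00) = 1398937.50 in³
ΣAȲ = (8775.00)(22.50) + (2362.50)(15.00) = 232875.00 in³
X̄ = 1398937.50 / 11137.50 = 125.61 in
Ȳ = 232875.00 / 11137.50 = 20.91 in

X̄ = 125.61 in, Ȳ = 20.91 in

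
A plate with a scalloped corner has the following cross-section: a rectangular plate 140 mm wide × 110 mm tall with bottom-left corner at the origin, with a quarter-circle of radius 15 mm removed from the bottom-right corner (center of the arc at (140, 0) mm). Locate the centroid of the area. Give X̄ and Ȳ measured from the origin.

Part | A | x̄ᵢ | ȳᵢ | A·x̄ᵢ | A·ȳᵢ
plate | 15400.00 | 70.00 | 55.00 | 1078000.00 | 847000.00
removed quarter-circle | -176.71 | 133.63 | 6.37 | -23615.04 | -1125.00
Σ | 15223.29 |  |  | 1054384.96 | 845875.00
X̄ = 1054384.96 / 15223.29 = 69.26 mm
Ȳ = 845875.00 / 15223.29 = 55.56 mm

X̄ = 69.26 mm, Ȳ = 55.56 mm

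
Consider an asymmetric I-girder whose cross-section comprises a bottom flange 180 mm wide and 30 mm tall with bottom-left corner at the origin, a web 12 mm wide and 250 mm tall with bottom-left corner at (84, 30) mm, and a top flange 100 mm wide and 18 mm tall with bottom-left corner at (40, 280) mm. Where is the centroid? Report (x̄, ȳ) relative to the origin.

x̄ = 90.00 mm, ȳ = 104.53 mm

Part | A | x̄ᵢ | ȳᵢ | A·x̄ᵢ | A·ȳᵢ
bottom flange | 5400.00 | 90.00 | 15.00 | 486000.00 | 81000.00
web | 3000.00 | 90.00 | 155.00 | 270000.00 | 465000.00
top flange | 1800.00 | 90.00 | 289.00 | 162000.00 | 520200.00
Σ | 10200.00 |  |  | 918000.00 | 1066200.00
x̄ = 918000.00 / 10200.00 = 90.00 mm
ȳ = 1066200.00 / 10200.00 = 104.53 mm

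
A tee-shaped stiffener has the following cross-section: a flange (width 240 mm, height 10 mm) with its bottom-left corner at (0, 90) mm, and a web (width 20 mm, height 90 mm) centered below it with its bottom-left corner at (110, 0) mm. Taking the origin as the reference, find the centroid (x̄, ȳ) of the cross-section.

web: A = 20 × 90 = 1800.00, centroid at (120.00, 45.00).
flange: A = 240 × 10 = 2400.00, centroid at (120.00, 95.00).
ΣA = 4200.00 mm²
ΣAx̄ = (1800.00)(120.00) + (2400.00)(120.00) = 504000.00 mm³
ΣAȳ = (1800.00)(45.00) + (2400.00)(95.00) = 309000.00 mm³
x̄ = 504000.00 / 4200.00 = 120.00 mm
ȳ = 309000.00 / 4200.00 = 73.57 mm

x̄ = 120.00 mm, ȳ = 73.57 mm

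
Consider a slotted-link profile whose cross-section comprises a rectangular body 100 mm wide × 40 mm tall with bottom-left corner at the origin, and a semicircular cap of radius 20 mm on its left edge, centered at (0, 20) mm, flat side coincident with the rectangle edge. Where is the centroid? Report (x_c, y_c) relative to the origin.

rectangular body: A = 100 × 40 = 4000.00, centroid at (50.00, 20.00).
semicircular end: A = ½π·20² = 628.32, centroid at (-8.49, 20.00).
ΣA = 4628.32 mm²
ΣAx_c = (4000.00)(50.00) + (628.32)(-8.49) = 194666.67 mm³
ΣAy_c = (4000.00)(20.00) + (628.32)(20.00) = 92566.37 mm³
x_c = 194666.67 / 4628.32 = 42.06 mm
y_c = 92566.37 / 4628.32 = 20.00 mm

x_c = 42.06 mm, y_c = 20.00 mm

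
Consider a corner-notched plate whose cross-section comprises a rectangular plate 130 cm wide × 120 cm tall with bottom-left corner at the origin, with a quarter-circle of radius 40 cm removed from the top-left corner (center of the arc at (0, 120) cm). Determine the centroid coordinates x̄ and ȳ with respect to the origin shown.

x̄ = 69.21 cm, ȳ = 56.23 cm

Part | A | x̄ᵢ | ȳᵢ | A·x̄ᵢ | A·ȳᵢ
plate | 15600.00 | 65.00 | 60.00 | 1014000.00 | 936000.00
removed quarter-circle | -1256.64 | 16.98 | 103.02 | -21333.33 | -129463.11
Σ | 14343.36 |  |  | 992666.67 | 806536.89
x̄ = 992666.67 / 14343.36 = 69.21 cm
ȳ = 806536.89 / 14343.36 = 56.23 cm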